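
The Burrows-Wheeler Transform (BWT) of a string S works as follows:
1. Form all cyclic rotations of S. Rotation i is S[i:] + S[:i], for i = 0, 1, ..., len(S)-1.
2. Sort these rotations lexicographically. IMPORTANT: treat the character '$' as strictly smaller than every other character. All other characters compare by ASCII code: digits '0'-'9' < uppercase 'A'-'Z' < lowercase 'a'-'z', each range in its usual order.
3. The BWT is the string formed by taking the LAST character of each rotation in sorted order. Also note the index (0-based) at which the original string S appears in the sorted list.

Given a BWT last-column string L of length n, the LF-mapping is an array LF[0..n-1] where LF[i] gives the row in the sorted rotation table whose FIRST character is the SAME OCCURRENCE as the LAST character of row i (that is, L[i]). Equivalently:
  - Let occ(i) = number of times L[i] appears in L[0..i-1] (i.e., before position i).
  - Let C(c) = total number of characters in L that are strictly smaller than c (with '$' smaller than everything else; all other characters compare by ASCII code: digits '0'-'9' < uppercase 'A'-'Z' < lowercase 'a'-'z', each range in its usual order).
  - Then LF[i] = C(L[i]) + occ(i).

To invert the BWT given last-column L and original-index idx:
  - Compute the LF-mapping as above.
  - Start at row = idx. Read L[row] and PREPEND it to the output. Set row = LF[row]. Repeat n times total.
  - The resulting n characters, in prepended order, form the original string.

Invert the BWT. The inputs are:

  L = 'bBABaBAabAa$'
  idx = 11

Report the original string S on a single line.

Answer: baaBAABBAab$

Derivation:
LF mapping: 10 4 1 5 7 6 2 8 11 3 9 0
Walk LF starting at row 11, prepending L[row]:
  step 1: row=11, L[11]='$', prepend. Next row=LF[11]=0
  step 2: row=0, L[0]='b', prepend. Next row=LF[0]=10
  step 3: row=10, L[10]='a', prepend. Next row=LF[10]=9
  step 4: row=9, L[9]='A', prepend. Next row=LF[9]=3
  step 5: row=3, L[3]='B', prepend. Next row=LF[3]=5
  step 6: row=5, L[5]='B', prepend. Next row=LF[5]=6
  step 7: row=6, L[6]='A', prepend. Next row=LF[6]=2
  step 8: row=2, L[2]='A', prepend. Next row=LF[2]=1
  step 9: row=1, L[1]='B', prepend. Next row=LF[1]=4
  step 10: row=4, L[4]='a', prepend. Next row=LF[4]=7
  step 11: row=7, L[7]='a', prepend. Next row=LF[7]=8
  step 12: row=8, L[8]='b', prepend. Next row=LF[8]=11
Reversed output: baaBAABBAab$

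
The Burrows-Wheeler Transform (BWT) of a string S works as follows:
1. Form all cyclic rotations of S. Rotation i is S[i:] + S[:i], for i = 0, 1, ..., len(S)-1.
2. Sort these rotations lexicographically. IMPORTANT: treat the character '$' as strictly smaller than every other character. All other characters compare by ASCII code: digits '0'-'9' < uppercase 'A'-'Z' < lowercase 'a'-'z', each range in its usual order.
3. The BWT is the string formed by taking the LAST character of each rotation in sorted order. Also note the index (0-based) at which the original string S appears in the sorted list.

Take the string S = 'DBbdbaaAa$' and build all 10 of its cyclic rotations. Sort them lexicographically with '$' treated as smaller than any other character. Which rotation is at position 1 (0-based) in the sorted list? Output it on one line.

All 10 rotations (rotation i = S[i:]+S[:i]):
  rot[0] = DBbdbaaAa$
  rot[1] = BbdbaaAa$D
  rot[2] = bdbaaAa$DB
  rot[3] = dbaaAa$DBb
  rot[4] = baaAa$DBbd
  rot[5] = aaAa$DBbdb
  rot[6] = aAa$DBbdba
  rot[7] = Aa$DBbdbaa
  rot[8] = a$DBbdbaaA
  rot[9] = $DBbdbaaAa
Sorted (with $ < everything):
  sorted[0] = $DBbdbaaAa
  sorted[1] = Aa$DBbdbaa
  sorted[2] = BbdbaaAa$D
  sorted[3] = DBbdbaaAa$
  sorted[4] = a$DBbdbaaA
  sorted[5] = aAa$DBbdba
  sorted[6] = aaAa$DBbdb
  sorted[7] = baaAa$DBbd
  sorted[8] = bdbaaAa$DB
  sorted[9] = dbaaAa$DBb
sorted[1] = Aa$DBbdbaa

Answer: Aa$DBbdbaa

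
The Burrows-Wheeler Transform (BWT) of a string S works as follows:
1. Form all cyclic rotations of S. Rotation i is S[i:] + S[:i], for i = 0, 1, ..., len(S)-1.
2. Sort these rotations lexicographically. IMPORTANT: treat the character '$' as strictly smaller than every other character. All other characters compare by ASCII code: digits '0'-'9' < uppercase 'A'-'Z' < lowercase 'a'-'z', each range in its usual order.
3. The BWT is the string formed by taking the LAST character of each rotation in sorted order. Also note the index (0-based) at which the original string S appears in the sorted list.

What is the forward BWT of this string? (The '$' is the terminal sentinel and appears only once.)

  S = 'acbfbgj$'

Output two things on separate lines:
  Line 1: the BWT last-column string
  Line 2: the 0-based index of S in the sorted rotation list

All 8 rotations (rotation i = S[i:]+S[:i]):
  rot[0] = acbfbgj$
  rot[1] = cbfbgj$a
  rot[2] = bfbgj$ac
  rot[3] = fbgj$acb
  rot[4] = bgj$acbf
  rot[5] = gj$acbfb
  rot[6] = j$acbfbg
  rot[7] = $acbfbgj
Sorted (with $ < everything):
  sorted[0] = $acbfbgj  (last char: 'j')
  sorted[1] = acbfbgj$  (last char: '$')
  sorted[2] = bfbgj$ac  (last char: 'c')
  sorted[3] = bgj$acbf  (last char: 'f')
  sorted[4] = cbfbgj$a  (last char: 'a')
  sorted[5] = fbgj$acb  (last char: 'b')
  sorted[6] = gj$acbfb  (last char: 'b')
  sorted[7] = j$acbfbg  (last char: 'g')
Last column: j$cfabbg
Original string S is at sorted index 1

Answer: j$cfabbg
1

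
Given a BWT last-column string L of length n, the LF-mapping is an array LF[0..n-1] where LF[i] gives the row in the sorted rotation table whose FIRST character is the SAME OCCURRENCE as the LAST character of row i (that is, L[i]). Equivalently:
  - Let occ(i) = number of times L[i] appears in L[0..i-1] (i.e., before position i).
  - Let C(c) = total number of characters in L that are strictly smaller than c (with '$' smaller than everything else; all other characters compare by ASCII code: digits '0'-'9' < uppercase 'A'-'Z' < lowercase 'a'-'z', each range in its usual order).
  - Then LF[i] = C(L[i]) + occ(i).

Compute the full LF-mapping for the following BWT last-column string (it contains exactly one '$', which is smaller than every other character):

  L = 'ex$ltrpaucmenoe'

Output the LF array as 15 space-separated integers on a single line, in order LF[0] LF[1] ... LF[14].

Answer: 3 14 0 6 12 11 10 1 13 2 7 4 8 9 5

Derivation:
Char counts: '$':1, 'a':1, 'c':1, 'e':3, 'l':1, 'm':1, 'n':1, 'o':1, 'p':1, 'r':1, 't':1, 'u':1, 'x':1
C (first-col start): C('$')=0, C('a')=1, C('c')=2, C('e')=3, C('l')=6, C('m')=7, C('n')=8, C('o')=9, C('p')=10, C('r')=11, C('t')=12, C('u')=13, C('x')=14
L[0]='e': occ=0, LF[0]=C('e')+0=3+0=3
L[1]='x': occ=0, LF[1]=C('x')+0=14+0=14
L[2]='$': occ=0, LF[2]=C('$')+0=0+0=0
L[3]='l': occ=0, LF[3]=C('l')+0=6+0=6
L[4]='t': occ=0, LF[4]=C('t')+0=12+0=12
L[5]='r': occ=0, LF[5]=C('r')+0=11+0=11
L[6]='p': occ=0, LF[6]=C('p')+0=10+0=10
L[7]='a': occ=0, LF[7]=C('a')+0=1+0=1
L[8]='u': occ=0, LF[8]=C('u')+0=13+0=13
L[9]='c': occ=0, LF[9]=C('c')+0=2+0=2
L[10]='m': occ=0, LF[10]=C('m')+0=7+0=7
L[11]='e': occ=1, LF[11]=C('e')+1=3+1=4
L[12]='n': occ=0, LF[12]=C('n')+0=8+0=8
L[13]='o': occ=0, LF[13]=C('o')+0=9+0=9
L[14]='e': occ=2, LF[14]=C('e')+2=3+2=5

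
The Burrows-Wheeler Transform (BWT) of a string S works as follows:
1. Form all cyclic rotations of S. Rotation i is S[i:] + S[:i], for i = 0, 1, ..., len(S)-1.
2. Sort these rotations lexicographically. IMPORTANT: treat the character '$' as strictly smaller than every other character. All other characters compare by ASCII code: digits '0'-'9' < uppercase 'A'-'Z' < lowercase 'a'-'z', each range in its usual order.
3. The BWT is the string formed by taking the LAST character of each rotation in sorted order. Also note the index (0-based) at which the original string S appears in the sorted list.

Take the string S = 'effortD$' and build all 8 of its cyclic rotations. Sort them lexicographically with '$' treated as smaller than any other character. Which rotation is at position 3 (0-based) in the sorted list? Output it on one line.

All 8 rotations (rotation i = S[i:]+S[:i]):
  rot[0] = effortD$
  rot[1] = ffortD$e
  rot[2] = fortD$ef
  rot[3] = ortD$eff
  rot[4] = rtD$effo
  rot[5] = tD$effor
  rot[6] = D$effort
  rot[7] = $effortD
Sorted (with $ < everything):
  sorted[0] = $effortD
  sorted[1] = D$effort
  sorted[2] = effortD$
  sorted[3] = ffortD$e
  sorted[4] = fortD$ef
  sorted[5] = ortD$eff
  sorted[6] = rtD$effo
  sorted[7] = tD$effor
sorted[3] = ffortD$e

Answer: ffortD$e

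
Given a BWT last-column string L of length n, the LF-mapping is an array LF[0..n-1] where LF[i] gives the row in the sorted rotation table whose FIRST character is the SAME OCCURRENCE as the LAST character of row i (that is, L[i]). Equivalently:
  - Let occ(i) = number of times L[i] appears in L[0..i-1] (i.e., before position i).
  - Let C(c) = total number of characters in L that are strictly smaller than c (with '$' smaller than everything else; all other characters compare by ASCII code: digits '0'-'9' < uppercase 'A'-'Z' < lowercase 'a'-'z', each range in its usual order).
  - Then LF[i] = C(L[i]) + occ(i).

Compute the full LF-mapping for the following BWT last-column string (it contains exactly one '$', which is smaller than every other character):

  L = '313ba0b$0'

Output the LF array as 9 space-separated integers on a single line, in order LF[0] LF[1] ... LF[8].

Answer: 4 3 5 7 6 1 8 0 2

Derivation:
Char counts: '$':1, '0':2, '1':1, '3':2, 'a':1, 'b':2
C (first-col start): C('$')=0, C('0')=1, C('1')=3, C('3')=4, C('a')=6, C('b')=7
L[0]='3': occ=0, LF[0]=C('3')+0=4+0=4
L[1]='1': occ=0, LF[1]=C('1')+0=3+0=3
L[2]='3': occ=1, LF[2]=C('3')+1=4+1=5
L[3]='b': occ=0, LF[3]=C('b')+0=7+0=7
L[4]='a': occ=0, LF[4]=C('a')+0=6+0=6
L[5]='0': occ=0, LF[5]=C('0')+0=1+0=1
L[6]='b': occ=1, LF[6]=C('b')+1=7+1=8
L[7]='$': occ=0, LF[7]=C('$')+0=0+0=0
L[8]='0': occ=1, LF[8]=C('0')+1=1+1=2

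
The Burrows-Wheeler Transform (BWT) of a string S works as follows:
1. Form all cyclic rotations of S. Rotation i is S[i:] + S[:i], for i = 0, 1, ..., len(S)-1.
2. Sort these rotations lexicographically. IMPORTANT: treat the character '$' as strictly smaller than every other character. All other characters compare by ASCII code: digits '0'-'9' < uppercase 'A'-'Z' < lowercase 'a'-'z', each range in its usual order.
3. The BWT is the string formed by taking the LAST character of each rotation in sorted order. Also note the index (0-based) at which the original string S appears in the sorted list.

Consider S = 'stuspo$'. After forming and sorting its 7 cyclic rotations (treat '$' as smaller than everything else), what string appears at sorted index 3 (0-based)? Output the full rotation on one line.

Answer: spo$stu

Derivation:
All 7 rotations (rotation i = S[i:]+S[:i]):
  rot[0] = stuspo$
  rot[1] = tuspo$s
  rot[2] = uspo$st
  rot[3] = spo$stu
  rot[4] = po$stus
  rot[5] = o$stusp
  rot[6] = $stuspo
Sorted (with $ < everything):
  sorted[0] = $stuspo
  sorted[1] = o$stusp
  sorted[2] = po$stus
  sorted[3] = spo$stu
  sorted[4] = stuspo$
  sorted[5] = tuspo$s
  sorted[6] = uspo$st
sorted[3] = spo$stu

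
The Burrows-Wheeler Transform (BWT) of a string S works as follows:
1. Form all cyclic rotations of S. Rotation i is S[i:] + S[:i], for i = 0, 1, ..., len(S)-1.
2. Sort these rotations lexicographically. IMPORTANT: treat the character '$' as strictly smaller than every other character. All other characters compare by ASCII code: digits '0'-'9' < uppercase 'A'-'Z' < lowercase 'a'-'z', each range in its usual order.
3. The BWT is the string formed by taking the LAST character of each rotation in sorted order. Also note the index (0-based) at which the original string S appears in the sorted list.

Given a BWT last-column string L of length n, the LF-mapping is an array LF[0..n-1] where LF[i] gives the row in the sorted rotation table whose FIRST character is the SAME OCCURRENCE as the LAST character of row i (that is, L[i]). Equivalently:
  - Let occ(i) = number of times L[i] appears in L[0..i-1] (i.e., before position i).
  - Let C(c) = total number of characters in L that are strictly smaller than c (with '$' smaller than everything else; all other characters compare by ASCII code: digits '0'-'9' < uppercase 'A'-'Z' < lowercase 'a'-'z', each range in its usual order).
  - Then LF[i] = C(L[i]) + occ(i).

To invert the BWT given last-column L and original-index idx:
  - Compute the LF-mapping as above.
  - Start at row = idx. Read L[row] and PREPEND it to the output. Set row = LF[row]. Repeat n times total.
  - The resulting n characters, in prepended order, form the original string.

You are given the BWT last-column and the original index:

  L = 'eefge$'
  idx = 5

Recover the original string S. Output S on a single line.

LF mapping: 1 2 4 5 3 0
Walk LF starting at row 5, prepending L[row]:
  step 1: row=5, L[5]='$', prepend. Next row=LF[5]=0
  step 2: row=0, L[0]='e', prepend. Next row=LF[0]=1
  step 3: row=1, L[1]='e', prepend. Next row=LF[1]=2
  step 4: row=2, L[2]='f', prepend. Next row=LF[2]=4
  step 5: row=4, L[4]='e', prepend. Next row=LF[4]=3
  step 6: row=3, L[3]='g', prepend. Next row=LF[3]=5
Reversed output: gefee$

Answer: gefee$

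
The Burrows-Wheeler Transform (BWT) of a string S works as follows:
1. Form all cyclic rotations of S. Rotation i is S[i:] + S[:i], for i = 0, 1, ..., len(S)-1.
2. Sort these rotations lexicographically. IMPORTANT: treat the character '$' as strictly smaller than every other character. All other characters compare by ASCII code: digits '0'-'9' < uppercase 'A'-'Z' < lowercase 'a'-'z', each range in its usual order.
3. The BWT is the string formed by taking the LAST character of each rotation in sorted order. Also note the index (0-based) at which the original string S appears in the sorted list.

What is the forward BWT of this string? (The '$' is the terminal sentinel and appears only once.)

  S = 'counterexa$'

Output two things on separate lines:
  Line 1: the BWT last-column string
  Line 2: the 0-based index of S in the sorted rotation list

All 11 rotations (rotation i = S[i:]+S[:i]):
  rot[0] = counterexa$
  rot[1] = ounterexa$c
  rot[2] = unterexa$co
  rot[3] = nterexa$cou
  rot[4] = terexa$coun
  rot[5] = erexa$count
  rot[6] = rexa$counte
  rot[7] = exa$counter
  rot[8] = xa$countere
  rot[9] = a$counterex
  rot[10] = $counterexa
Sorted (with $ < everything):
  sorted[0] = $counterexa  (last char: 'a')
  sorted[1] = a$counterex  (last char: 'x')
  sorted[2] = counterexa$  (last char: '$')
  sorted[3] = erexa$count  (last char: 't')
  sorted[4] = exa$counter  (last char: 'r')
  sorted[5] = nterexa$cou  (last char: 'u')
  sorted[6] = ounterexa$c  (last char: 'c')
  sorted[7] = rexa$counte  (last char: 'e')
  sorted[8] = terexa$coun  (last char: 'n')
  sorted[9] = unterexa$co  (last char: 'o')
  sorted[10] = xa$countere  (last char: 'e')
Last column: ax$trucenoe
Original string S is at sorted index 2

Answer: ax$trucenoe
2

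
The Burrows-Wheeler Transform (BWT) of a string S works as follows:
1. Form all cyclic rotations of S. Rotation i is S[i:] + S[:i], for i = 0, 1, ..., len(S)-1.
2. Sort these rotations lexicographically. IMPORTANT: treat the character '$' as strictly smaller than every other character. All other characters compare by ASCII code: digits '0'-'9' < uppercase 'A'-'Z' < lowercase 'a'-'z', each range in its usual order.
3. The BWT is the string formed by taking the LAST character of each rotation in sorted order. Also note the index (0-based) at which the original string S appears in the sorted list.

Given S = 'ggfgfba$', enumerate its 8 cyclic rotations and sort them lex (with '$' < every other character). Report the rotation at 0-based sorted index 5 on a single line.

All 8 rotations (rotation i = S[i:]+S[:i]):
  rot[0] = ggfgfba$
  rot[1] = gfgfba$g
  rot[2] = fgfba$gg
  rot[3] = gfba$ggf
  rot[4] = fba$ggfg
  rot[5] = ba$ggfgf
  rot[6] = a$ggfgfb
  rot[7] = $ggfgfba
Sorted (with $ < everything):
  sorted[0] = $ggfgfba
  sorted[1] = a$ggfgfb
  sorted[2] = ba$ggfgf
  sorted[3] = fba$ggfg
  sorted[4] = fgfba$gg
  sorted[5] = gfba$ggf
  sorted[6] = gfgfba$g
  sorted[7] = ggfgfba$
sorted[5] = gfba$ggf

Answer: gfba$ggf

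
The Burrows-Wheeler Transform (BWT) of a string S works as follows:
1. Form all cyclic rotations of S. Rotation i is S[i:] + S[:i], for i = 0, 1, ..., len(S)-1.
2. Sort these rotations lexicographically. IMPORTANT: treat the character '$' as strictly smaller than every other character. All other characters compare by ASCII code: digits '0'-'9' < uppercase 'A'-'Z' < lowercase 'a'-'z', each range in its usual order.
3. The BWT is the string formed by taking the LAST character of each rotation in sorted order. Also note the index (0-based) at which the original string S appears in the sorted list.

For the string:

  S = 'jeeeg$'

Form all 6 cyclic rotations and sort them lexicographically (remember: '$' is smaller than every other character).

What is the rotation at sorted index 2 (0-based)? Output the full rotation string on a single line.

All 6 rotations (rotation i = S[i:]+S[:i]):
  rot[0] = jeeeg$
  rot[1] = eeeg$j
  rot[2] = eeg$je
  rot[3] = eg$jee
  rot[4] = g$jeee
  rot[5] = $jeeeg
Sorted (with $ < everything):
  sorted[0] = $jeeeg
  sorted[1] = eeeg$j
  sorted[2] = eeg$je
  sorted[3] = eg$jee
  sorted[4] = g$jeee
  sorted[5] = jeeeg$
sorted[2] = eeg$je

Answer: eeg$je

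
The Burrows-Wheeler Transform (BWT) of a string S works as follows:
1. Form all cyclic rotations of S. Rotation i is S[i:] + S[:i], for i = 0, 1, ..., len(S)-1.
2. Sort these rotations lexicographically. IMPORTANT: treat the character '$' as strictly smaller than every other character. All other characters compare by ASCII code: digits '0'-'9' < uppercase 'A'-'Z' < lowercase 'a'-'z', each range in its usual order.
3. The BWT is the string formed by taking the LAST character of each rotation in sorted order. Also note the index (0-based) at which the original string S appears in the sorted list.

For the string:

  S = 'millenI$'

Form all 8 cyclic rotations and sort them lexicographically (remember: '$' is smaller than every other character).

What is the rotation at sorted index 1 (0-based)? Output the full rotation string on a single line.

Answer: I$millen

Derivation:
All 8 rotations (rotation i = S[i:]+S[:i]):
  rot[0] = millenI$
  rot[1] = illenI$m
  rot[2] = llenI$mi
  rot[3] = lenI$mil
  rot[4] = enI$mill
  rot[5] = nI$mille
  rot[6] = I$millen
  rot[7] = $millenI
Sorted (with $ < everything):
  sorted[0] = $millenI
  sorted[1] = I$millen
  sorted[2] = enI$mill
  sorted[3] = illenI$m
  sorted[4] = lenI$mil
  sorted[5] = llenI$mi
  sorted[6] = millenI$
  sorted[7] = nI$mille
sorted[1] = I$millen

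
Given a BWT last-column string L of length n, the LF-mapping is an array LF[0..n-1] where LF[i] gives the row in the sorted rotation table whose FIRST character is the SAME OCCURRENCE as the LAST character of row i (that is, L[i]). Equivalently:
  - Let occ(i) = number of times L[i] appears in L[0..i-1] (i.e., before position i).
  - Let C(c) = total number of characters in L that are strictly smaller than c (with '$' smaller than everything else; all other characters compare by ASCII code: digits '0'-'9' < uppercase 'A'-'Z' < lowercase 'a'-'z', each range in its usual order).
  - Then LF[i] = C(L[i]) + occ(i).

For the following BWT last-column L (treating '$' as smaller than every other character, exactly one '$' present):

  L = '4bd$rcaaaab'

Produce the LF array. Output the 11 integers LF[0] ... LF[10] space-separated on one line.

Char counts: '$':1, '4':1, 'a':4, 'b':2, 'c':1, 'd':1, 'r':1
C (first-col start): C('$')=0, C('4')=1, C('a')=2, C('b')=6, C('c')=8, C('d')=9, C('r')=10
L[0]='4': occ=0, LF[0]=C('4')+0=1+0=1
L[1]='b': occ=0, LF[1]=C('b')+0=6+0=6
L[2]='d': occ=0, LF[2]=C('d')+0=9+0=9
L[3]='$': occ=0, LF[3]=C('$')+0=0+0=0
L[4]='r': occ=0, LF[4]=C('r')+0=10+0=10
L[5]='c': occ=0, LF[5]=C('c')+0=8+0=8
L[6]='a': occ=0, LF[6]=C('a')+0=2+0=2
L[7]='a': occ=1, LF[7]=C('a')+1=2+1=3
L[8]='a': occ=2, LF[8]=C('a')+2=2+2=4
L[9]='a': occ=3, LF[9]=C('a')+3=2+3=5
L[10]='b': occ=1, LF[10]=C('b')+1=6+1=7

Answer: 1 6 9 0 10 8 2 3 4 5 7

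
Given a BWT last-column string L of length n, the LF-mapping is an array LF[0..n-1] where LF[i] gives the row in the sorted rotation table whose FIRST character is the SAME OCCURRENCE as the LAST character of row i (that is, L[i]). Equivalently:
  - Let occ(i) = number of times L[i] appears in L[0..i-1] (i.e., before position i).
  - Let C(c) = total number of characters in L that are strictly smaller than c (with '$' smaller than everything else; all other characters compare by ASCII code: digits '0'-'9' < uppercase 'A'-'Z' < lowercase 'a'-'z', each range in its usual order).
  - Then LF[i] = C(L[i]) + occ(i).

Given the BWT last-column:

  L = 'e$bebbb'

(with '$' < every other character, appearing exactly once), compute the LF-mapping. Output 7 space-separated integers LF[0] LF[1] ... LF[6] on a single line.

Answer: 5 0 1 6 2 3 4

Derivation:
Char counts: '$':1, 'b':4, 'e':2
C (first-col start): C('$')=0, C('b')=1, C('e')=5
L[0]='e': occ=0, LF[0]=C('e')+0=5+0=5
L[1]='$': occ=0, LF[1]=C('$')+0=0+0=0
L[2]='b': occ=0, LF[2]=C('b')+0=1+0=1
L[3]='e': occ=1, LF[3]=C('e')+1=5+1=6
L[4]='b': occ=1, LF[4]=C('b')+1=1+1=2
L[5]='b': occ=2, LF[5]=C('b')+2=1+2=3
L[6]='b': occ=3, LF[6]=C('b')+3=1+3=4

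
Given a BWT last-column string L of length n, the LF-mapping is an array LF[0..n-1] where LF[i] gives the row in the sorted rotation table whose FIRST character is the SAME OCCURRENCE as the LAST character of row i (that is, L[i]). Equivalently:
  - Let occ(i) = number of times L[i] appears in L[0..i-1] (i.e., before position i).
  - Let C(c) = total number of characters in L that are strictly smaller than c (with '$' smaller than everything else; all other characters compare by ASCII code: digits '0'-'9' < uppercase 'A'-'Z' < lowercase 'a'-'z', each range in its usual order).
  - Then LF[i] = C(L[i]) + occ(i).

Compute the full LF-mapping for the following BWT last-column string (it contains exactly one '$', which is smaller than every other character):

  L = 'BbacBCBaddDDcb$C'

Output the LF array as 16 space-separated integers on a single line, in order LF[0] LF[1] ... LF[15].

Answer: 1 10 8 12 2 4 3 9 14 15 6 7 13 11 0 5

Derivation:
Char counts: '$':1, 'B':3, 'C':2, 'D':2, 'a':2, 'b':2, 'c':2, 'd':2
C (first-col start): C('$')=0, C('B')=1, C('C')=4, C('D')=6, C('a')=8, C('b')=10, C('c')=12, C('d')=14
L[0]='B': occ=0, LF[0]=C('B')+0=1+0=1
L[1]='b': occ=0, LF[1]=C('b')+0=10+0=10
L[2]='a': occ=0, LF[2]=C('a')+0=8+0=8
L[3]='c': occ=0, LF[3]=C('c')+0=12+0=12
L[4]='B': occ=1, LF[4]=C('B')+1=1+1=2
L[5]='C': occ=0, LF[5]=C('C')+0=4+0=4
L[6]='B': occ=2, LF[6]=C('B')+2=1+2=3
L[7]='a': occ=1, LF[7]=C('a')+1=8+1=9
L[8]='d': occ=0, LF[8]=C('d')+0=14+0=14
L[9]='d': occ=1, LF[9]=C('d')+1=14+1=15
L[10]='D': occ=0, LF[10]=C('D')+0=6+0=6
L[11]='D': occ=1, LF[11]=C('D')+1=6+1=7
L[12]='c': occ=1, LF[12]=C('c')+1=12+1=13
L[13]='b': occ=1, LF[13]=C('b')+1=10+1=11
L[14]='$': occ=0, LF[14]=C('$')+0=0+0=0
L[15]='C': occ=1, LF[15]=C('C')+1=4+1=5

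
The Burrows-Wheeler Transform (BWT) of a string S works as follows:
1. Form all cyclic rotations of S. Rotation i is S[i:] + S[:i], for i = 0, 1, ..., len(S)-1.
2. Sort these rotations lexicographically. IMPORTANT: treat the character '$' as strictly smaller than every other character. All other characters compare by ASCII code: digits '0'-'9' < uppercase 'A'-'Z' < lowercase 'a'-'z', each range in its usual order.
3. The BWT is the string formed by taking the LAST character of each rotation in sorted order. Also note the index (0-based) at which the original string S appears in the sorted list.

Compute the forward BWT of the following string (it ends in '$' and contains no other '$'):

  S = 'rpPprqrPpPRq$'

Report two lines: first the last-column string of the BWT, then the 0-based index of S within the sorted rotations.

Answer: qprpPPrPRrq$p
11

Derivation:
All 13 rotations (rotation i = S[i:]+S[:i]):
  rot[0] = rpPprqrPpPRq$
  rot[1] = pPprqrPpPRq$r
  rot[2] = PprqrPpPRq$rp
  rot[3] = prqrPpPRq$rpP
  rot[4] = rqrPpPRq$rpPp
  rot[5] = qrPpPRq$rpPpr
  rot[6] = rPpPRq$rpPprq
  rot[7] = PpPRq$rpPprqr
  rot[8] = pPRq$rpPprqrP
  rot[9] = PRq$rpPprqrPp
  rot[10] = Rq$rpPprqrPpP
  rot[11] = q$rpPprqrPpPR
  rot[12] = $rpPprqrPpPRq
Sorted (with $ < everything):
  sorted[0] = $rpPprqrPpPRq  (last char: 'q')
  sorted[1] = PRq$rpPprqrPp  (last char: 'p')
  sorted[2] = PpPRq$rpPprqr  (last char: 'r')
  sorted[3] = PprqrPpPRq$rp  (last char: 'p')
  sorted[4] = Rq$rpPprqrPpP  (last char: 'P')
  sorted[5] = pPRq$rpPprqrP  (last char: 'P')
  sorted[6] = pPprqrPpPRq$r  (last char: 'r')
  sorted[7] = prqrPpPRq$rpP  (last char: 'P')
  sorted[8] = q$rpPprqrPpPR  (last char: 'R')
  sorted[9] = qrPpPRq$rpPpr  (last char: 'r')
  sorted[10] = rPpPRq$rpPprq  (last char: 'q')
  sorted[11] = rpPprqrPpPRq$  (last char: '$')
  sorted[12] = rqrPpPRq$rpPp  (last char: 'p')
Last column: qprpPPrPRrq$p
Original string S is at sorted index 11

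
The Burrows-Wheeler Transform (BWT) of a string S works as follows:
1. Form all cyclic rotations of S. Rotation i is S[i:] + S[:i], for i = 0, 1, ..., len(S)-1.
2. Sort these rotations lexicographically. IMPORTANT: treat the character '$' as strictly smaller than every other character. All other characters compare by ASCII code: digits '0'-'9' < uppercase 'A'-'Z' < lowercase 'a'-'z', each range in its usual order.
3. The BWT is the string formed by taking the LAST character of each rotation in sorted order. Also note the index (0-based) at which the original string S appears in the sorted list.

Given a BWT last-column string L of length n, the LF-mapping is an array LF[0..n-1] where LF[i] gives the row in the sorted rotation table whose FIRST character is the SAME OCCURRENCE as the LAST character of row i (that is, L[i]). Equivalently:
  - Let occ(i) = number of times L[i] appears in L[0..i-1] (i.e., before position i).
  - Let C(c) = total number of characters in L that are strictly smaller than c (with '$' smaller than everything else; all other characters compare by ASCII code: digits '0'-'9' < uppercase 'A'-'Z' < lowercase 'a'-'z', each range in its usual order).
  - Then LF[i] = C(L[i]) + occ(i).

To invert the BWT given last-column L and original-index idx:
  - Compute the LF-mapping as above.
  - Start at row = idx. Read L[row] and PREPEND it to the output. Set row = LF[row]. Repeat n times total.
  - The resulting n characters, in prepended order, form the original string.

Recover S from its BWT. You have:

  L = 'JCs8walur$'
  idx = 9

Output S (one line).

Answer: walrusC8J$

Derivation:
LF mapping: 3 2 7 1 9 4 5 8 6 0
Walk LF starting at row 9, prepending L[row]:
  step 1: row=9, L[9]='$', prepend. Next row=LF[9]=0
  step 2: row=0, L[0]='J', prepend. Next row=LF[0]=3
  step 3: row=3, L[3]='8', prepend. Next row=LF[3]=1
  step 4: row=1, L[1]='C', prepend. Next row=LF[1]=2
  step 5: row=2, L[2]='s', prepend. Next row=LF[2]=7
  step 6: row=7, L[7]='u', prepend. Next row=LF[7]=8
  step 7: row=8, L[8]='r', prepend. Next row=LF[8]=6
  step 8: row=6, L[6]='l', prepend. Next row=LF[6]=5
  step 9: row=5, L[5]='a', prepend. Next row=LF[5]=4
  step 10: row=4, L[4]='w', prepend. Next row=LF[4]=9
Reversed output: walrusC8J$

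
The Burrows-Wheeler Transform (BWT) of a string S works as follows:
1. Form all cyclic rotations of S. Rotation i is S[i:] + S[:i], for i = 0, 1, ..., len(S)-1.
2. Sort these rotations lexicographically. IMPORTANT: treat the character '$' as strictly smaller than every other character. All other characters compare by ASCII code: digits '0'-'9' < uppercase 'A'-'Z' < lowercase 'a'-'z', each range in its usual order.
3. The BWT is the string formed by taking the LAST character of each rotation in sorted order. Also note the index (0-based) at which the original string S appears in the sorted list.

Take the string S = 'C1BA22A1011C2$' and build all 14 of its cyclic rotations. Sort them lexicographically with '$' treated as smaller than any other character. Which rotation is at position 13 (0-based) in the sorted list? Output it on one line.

All 14 rotations (rotation i = S[i:]+S[:i]):
  rot[0] = C1BA22A1011C2$
  rot[1] = 1BA22A1011C2$C
  rot[2] = BA22A1011C2$C1
  rot[3] = A22A1011C2$C1B
  rot[4] = 22A1011C2$C1BA
  rot[5] = 2A1011C2$C1BA2
  rot[6] = A1011C2$C1BA22
  rot[7] = 1011C2$C1BA22A
  rot[8] = 011C2$C1BA22A1
  rot[9] = 11C2$C1BA22A10
  rot[10] = 1C2$C1BA22A101
  rot[11] = C2$C1BA22A1011
  rot[12] = 2$C1BA22A1011C
  rot[13] = $C1BA22A1011C2
Sorted (with $ < everything):
  sorted[0] = $C1BA22A1011C2
  sorted[1] = 011C2$C1BA22A1
  sorted[2] = 1011C2$C1BA22A
  sorted[3] = 11C2$C1BA22A10
  sorted[4] = 1BA22A1011C2$C
  sorted[5] = 1C2$C1BA22A101
  sorted[6] = 2$C1BA22A1011C
  sorted[7] = 22A1011C2$C1BA
  sorted[8] = 2A1011C2$C1BA2
  sorted[9] = A1011C2$C1BA22
  sorted[10] = A22A1011C2$C1B
  sorted[11] = BA22A1011C2$C1
  sorted[12] = C1BA22A1011C2$
  sorted[13] = C2$C1BA22A1011
sorted[13] = C2$C1BA22A1011

Answer: C2$C1BA22A1011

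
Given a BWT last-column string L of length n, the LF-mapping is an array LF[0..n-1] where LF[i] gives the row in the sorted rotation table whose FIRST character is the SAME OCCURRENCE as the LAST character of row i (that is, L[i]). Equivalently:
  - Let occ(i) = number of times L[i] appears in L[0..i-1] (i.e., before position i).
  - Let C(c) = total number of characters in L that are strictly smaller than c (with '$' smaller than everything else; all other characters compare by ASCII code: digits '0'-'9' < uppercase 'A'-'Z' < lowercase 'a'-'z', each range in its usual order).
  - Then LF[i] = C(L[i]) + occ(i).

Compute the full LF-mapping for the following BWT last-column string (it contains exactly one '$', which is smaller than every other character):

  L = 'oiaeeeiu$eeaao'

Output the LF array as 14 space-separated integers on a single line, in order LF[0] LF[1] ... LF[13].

Char counts: '$':1, 'a':3, 'e':5, 'i':2, 'o':2, 'u':1
C (first-col start): C('$')=0, C('a')=1, C('e')=4, C('i')=9, C('o')=11, C('u')=13
L[0]='o': occ=0, LF[0]=C('o')+0=11+0=11
L[1]='i': occ=0, LF[1]=C('i')+0=9+0=9
L[2]='a': occ=0, LF[2]=C('a')+0=1+0=1
L[3]='e': occ=0, LF[3]=C('e')+0=4+0=4
L[4]='e': occ=1, LF[4]=C('e')+1=4+1=5
L[5]='e': occ=2, LF[5]=C('e')+2=4+2=6
L[6]='i': occ=1, LF[6]=C('i')+1=9+1=10
L[7]='u': occ=0, LF[7]=C('u')+0=13+0=13
L[8]='$': occ=0, LF[8]=C('$')+0=0+0=0
L[9]='e': occ=3, LF[9]=C('e')+3=4+3=7
L[10]='e': occ=4, LF[10]=C('e')+4=4+4=8
L[11]='a': occ=1, LF[11]=C('a')+1=1+1=2
L[12]='a': occ=2, LF[12]=C('a')+2=1+2=3
L[13]='o': occ=1, LF[13]=C('o')+1=11+1=12

Answer: 11 9 1 4 5 6 10 13 0 7 8 2 3 12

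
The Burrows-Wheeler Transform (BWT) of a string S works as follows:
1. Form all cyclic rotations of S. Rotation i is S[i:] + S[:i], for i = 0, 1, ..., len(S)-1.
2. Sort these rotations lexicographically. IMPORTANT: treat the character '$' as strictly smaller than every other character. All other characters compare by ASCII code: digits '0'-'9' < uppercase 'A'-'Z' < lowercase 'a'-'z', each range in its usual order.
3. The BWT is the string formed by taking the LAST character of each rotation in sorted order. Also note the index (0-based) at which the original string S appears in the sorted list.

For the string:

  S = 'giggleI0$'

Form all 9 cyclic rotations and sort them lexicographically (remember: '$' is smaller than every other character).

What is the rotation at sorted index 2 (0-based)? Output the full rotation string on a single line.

All 9 rotations (rotation i = S[i:]+S[:i]):
  rot[0] = giggleI0$
  rot[1] = iggleI0$g
  rot[2] = ggleI0$gi
  rot[3] = gleI0$gig
  rot[4] = leI0$gigg
  rot[5] = eI0$giggl
  rot[6] = I0$giggle
  rot[7] = 0$giggleI
  rot[8] = $giggleI0
Sorted (with $ < everything):
  sorted[0] = $giggleI0
  sorted[1] = 0$giggleI
  sorted[2] = I0$giggle
  sorted[3] = eI0$giggl
  sorted[4] = ggleI0$gi
  sorted[5] = giggleI0$
  sorted[6] = gleI0$gig
  sorted[7] = iggleI0$g
  sorted[8] = leI0$gigg
sorted[2] = I0$giggle

Answer: I0$giggle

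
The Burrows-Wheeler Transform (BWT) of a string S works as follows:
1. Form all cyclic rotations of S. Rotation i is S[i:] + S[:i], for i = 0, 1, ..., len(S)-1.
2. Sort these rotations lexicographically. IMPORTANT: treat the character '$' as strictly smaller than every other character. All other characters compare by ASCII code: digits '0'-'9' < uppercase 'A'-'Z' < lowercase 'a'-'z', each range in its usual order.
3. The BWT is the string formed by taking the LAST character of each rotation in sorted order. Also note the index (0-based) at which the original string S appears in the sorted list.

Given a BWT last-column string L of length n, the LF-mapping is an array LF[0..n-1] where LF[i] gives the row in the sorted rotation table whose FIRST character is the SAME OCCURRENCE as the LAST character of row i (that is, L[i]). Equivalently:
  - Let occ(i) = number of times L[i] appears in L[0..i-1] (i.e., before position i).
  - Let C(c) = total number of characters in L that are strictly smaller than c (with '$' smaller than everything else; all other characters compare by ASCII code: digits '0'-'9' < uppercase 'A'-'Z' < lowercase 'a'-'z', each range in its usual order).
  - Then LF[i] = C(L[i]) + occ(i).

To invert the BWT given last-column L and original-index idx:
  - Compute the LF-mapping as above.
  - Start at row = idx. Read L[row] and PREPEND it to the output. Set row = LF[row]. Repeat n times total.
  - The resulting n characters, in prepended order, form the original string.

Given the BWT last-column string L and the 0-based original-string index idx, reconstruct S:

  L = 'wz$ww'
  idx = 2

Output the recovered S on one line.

Answer: wwzw$

Derivation:
LF mapping: 1 4 0 2 3
Walk LF starting at row 2, prepending L[row]:
  step 1: row=2, L[2]='$', prepend. Next row=LF[2]=0
  step 2: row=0, L[0]='w', prepend. Next row=LF[0]=1
  step 3: row=1, L[1]='z', prepend. Next row=LF[1]=4
  step 4: row=4, L[4]='w', prepend. Next row=LF[4]=3
  step 5: row=3, L[3]='w', prepend. Next row=LF[3]=2
Reversed output: wwzw$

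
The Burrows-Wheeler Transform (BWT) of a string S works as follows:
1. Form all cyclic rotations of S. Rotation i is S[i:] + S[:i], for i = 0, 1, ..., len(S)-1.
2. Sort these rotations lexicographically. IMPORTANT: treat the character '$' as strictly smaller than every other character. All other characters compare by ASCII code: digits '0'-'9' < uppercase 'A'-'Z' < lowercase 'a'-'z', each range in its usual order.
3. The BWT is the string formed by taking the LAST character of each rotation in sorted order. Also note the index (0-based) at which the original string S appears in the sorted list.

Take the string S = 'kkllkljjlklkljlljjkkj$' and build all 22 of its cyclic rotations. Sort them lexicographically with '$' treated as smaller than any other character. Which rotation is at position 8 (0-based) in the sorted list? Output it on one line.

All 22 rotations (rotation i = S[i:]+S[:i]):
  rot[0] = kkllkljjlklkljlljjkkj$
  rot[1] = kllkljjlklkljlljjkkj$k
  rot[2] = llkljjlklkljlljjkkj$kk
  rot[3] = lkljjlklkljlljjkkj$kkl
  rot[4] = kljjlklkljlljjkkj$kkll
  rot[5] = ljjlklkljlljjkkj$kkllk
  rot[6] = jjlklkljlljjkkj$kkllkl
  rot[7] = jlklkljlljjkkj$kkllklj
  rot[8] = lklkljlljjkkj$kkllkljj
  rot[9] = klkljlljjkkj$kkllkljjl
  rot[10] = lkljlljjkkj$kkllkljjlk
  rot[11] = kljlljjkkj$kkllkljjlkl
  rot[12] = ljlljjkkj$kkllkljjlklk
  rot[13] = jlljjkkj$kkllkljjlklkl
  rot[14] = lljjkkj$kkllkljjlklklj
  rot[15] = ljjkkj$kkllkljjlklkljl
  rot[16] = jjkkj$kkllkljjlklkljll
  rot[17] = jkkj$kkllkljjlklkljllj
  rot[18] = kkj$kkllkljjlklkljlljj
  rot[19] = kj$kkllkljjlklkljlljjk
  rot[20] = j$kkllkljjlklkljlljjkk
  rot[21] = $kkllkljjlklkljlljjkkj
Sorted (with $ < everything):
  sorted[0] = $kkllkljjlklkljlljjkkj
  sorted[1] = j$kkllkljjlklkljlljjkk
  sorted[2] = jjkkj$kkllkljjlklkljll
  sorted[3] = jjlklkljlljjkkj$kkllkl
  sorted[4] = jkkj$kkllkljjlklkljllj
  sorted[5] = jlklkljlljjkkj$kkllklj
  sorted[6] = jlljjkkj$kkllkljjlklkl
  sorted[7] = kj$kkllkljjlklkljlljjk
  sorted[8] = kkj$kkllkljjlklkljlljj
  sorted[9] = kkllkljjlklkljlljjkkj$
  sorted[10] = kljjlklkljlljjkkj$kkll
  sorted[11] = kljlljjkkj$kkllkljjlkl
  sorted[12] = klkljlljjkkj$kkllkljjl
  sorted[13] = kllkljjlklkljlljjkkj$k
  sorted[14] = ljjkkj$kkllkljjlklkljl
  sorted[15] = ljjlklkljlljjkkj$kkllk
  sorted[16] = ljlljjkkj$kkllkljjlklk
  sorted[17] = lkljjlklkljlljjkkj$kkl
  sorted[18] = lkljlljjkkj$kkllkljjlk
  sorted[19] = lklkljlljjkkj$kkllkljj
  sorted[20] = lljjkkj$kkllkljjlklklj
  sorted[21] = llkljjlklkljlljjkkj$kk
sorted[8] = kkj$kkllkljjlklkljlljj

Answer: kkj$kkllkljjlklkljlljj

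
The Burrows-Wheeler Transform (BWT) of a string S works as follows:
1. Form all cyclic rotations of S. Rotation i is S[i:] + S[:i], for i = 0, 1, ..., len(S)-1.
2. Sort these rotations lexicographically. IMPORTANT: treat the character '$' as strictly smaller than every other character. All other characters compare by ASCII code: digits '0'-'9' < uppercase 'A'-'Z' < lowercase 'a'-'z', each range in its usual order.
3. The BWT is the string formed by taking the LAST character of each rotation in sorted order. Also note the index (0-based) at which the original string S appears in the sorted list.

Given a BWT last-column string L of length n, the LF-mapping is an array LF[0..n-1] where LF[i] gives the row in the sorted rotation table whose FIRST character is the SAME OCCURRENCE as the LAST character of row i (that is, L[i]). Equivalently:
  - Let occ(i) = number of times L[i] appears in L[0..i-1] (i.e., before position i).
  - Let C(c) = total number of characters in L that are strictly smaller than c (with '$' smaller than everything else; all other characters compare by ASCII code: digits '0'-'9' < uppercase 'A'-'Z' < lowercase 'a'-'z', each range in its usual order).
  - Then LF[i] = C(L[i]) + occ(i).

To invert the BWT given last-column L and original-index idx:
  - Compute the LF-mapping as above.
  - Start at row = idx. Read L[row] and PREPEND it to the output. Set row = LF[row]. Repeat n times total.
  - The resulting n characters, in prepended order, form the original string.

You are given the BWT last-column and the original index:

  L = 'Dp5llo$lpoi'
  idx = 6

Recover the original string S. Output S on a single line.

LF mapping: 2 9 1 4 5 7 0 6 10 8 3
Walk LF starting at row 6, prepending L[row]:
  step 1: row=6, L[6]='$', prepend. Next row=LF[6]=0
  step 2: row=0, L[0]='D', prepend. Next row=LF[0]=2
  step 3: row=2, L[2]='5', prepend. Next row=LF[2]=1
  step 4: row=1, L[1]='p', prepend. Next row=LF[1]=9
  step 5: row=9, L[9]='o', prepend. Next row=LF[9]=8
  step 6: row=8, L[8]='p', prepend. Next row=LF[8]=10
  step 7: row=10, L[10]='i', prepend. Next row=LF[10]=3
  step 8: row=3, L[3]='l', prepend. Next row=LF[3]=4
  step 9: row=4, L[4]='l', prepend. Next row=LF[4]=5
  step 10: row=5, L[5]='o', prepend. Next row=LF[5]=7
  step 11: row=7, L[7]='l', prepend. Next row=LF[7]=6
Reversed output: lollipop5D$

Answer: lollipop5D$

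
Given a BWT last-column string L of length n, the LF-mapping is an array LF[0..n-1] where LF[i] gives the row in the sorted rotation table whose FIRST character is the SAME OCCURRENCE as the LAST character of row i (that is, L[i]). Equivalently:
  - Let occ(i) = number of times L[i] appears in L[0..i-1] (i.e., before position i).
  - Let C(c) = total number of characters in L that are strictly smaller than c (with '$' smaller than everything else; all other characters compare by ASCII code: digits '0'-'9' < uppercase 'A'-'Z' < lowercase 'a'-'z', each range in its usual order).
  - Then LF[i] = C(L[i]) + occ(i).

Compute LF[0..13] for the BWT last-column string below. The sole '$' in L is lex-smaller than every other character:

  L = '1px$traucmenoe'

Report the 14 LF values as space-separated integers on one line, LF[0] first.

Char counts: '$':1, '1':1, 'a':1, 'c':1, 'e':2, 'm':1, 'n':1, 'o':1, 'p':1, 'r':1, 't':1, 'u':1, 'x':1
C (first-col start): C('$')=0, C('1')=1, C('a')=2, C('c')=3, C('e')=4, C('m')=6, C('n')=7, C('o')=8, C('p')=9, C('r')=10, C('t')=11, C('u')=12, C('x')=13
L[0]='1': occ=0, LF[0]=C('1')+0=1+0=1
L[1]='p': occ=0, LF[1]=C('p')+0=9+0=9
L[2]='x': occ=0, LF[2]=C('x')+0=13+0=13
L[3]='$': occ=0, LF[3]=C('$')+0=0+0=0
L[4]='t': occ=0, LF[4]=C('t')+0=11+0=11
L[5]='r': occ=0, LF[5]=C('r')+0=10+0=10
L[6]='a': occ=0, LF[6]=C('a')+0=2+0=2
L[7]='u': occ=0, LF[7]=C('u')+0=12+0=12
L[8]='c': occ=0, LF[8]=C('c')+0=3+0=3
L[9]='m': occ=0, LF[9]=C('m')+0=6+0=6
L[10]='e': occ=0, LF[10]=C('e')+0=4+0=4
L[11]='n': occ=0, LF[11]=C('n')+0=7+0=7
L[12]='o': occ=0, LF[12]=C('o')+0=8+0=8
L[13]='e': occ=1, LF[13]=C('e')+1=4+1=5

Answer: 1 9 13 0 11 10 2 12 3 6 4 7 8 5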